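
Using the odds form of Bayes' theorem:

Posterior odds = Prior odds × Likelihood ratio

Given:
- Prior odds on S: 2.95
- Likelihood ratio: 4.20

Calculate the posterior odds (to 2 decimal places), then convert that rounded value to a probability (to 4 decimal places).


Step 1: Calculate posterior odds
Posterior odds = Prior odds × LR
               = 2.95 × 4.20
               = 12.39

Step 2: Convert to probability
P(S|E) = Posterior odds / (1 + Posterior odds)
       = 12.39 / (1 + 12.39)
       = 12.39 / 13.39
       = 0.9253

The evidence increased P(S) from 0.7468 to 0.9253.


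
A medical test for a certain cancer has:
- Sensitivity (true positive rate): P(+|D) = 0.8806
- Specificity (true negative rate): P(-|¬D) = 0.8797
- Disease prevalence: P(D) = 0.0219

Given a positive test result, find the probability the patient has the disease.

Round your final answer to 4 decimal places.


Let D = has disease, + = positive test

Given:
- P(D) = 0.0219 (prevalence)
- P(+|D) = 0.8806 (sensitivity)
- P(-|¬D) = 0.8797 (specificity)
- P(+|¬D) = 0.1203 (false positive rate = 1 - specificity)

Step 1: Find P(+)
P(+) = P(+|D)P(D) + P(+|¬D)P(¬D)
     = 0.8806 × 0.0219 + 0.1203 × 0.9781
     = 0.01928514 + 0.11766543
     = 0.13695057

Step 2: Apply Bayes' theorem for P(D|+)
P(D|+) = P(+|D)P(D) / P(+)
       = 0.01928514 / 0.13695057
       = 0.1408


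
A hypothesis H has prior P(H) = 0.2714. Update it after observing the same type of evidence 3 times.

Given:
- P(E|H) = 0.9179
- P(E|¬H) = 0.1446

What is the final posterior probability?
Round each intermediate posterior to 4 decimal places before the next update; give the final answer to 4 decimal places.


Sequential Bayesian updating:

Initial prior: P(H) = 0.2714

Update 1:
  P(E) = 0.9179 × 0.2714 + 0.1446 × 0.7286 = 0.24911806 + 0.10535556 = 0.35447362
  P(H|E) = 0.24911806 / 0.35447362 = 0.7028

Update 2:
  P(E) = 0.9179 × 0.7028 + 0.1446 × 0.2972 = 0.64510012 + 0.04297512 = 0.68807524
  P(H|E) = 0.64510012 / 0.68807524 = 0.9375

Update 3:
  P(E) = 0.9179 × 0.9375 + 0.1446 × 0.0625 = 0.86053125 + 0.00903750 = 0.86956875
  P(H|E) = 0.86053125 / 0.86956875 = 0.9896

Final posterior: 0.9896


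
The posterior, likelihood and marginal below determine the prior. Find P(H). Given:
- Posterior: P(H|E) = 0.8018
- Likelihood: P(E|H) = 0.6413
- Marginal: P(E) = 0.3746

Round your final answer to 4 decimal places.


From Bayes' theorem: P(H|E) = P(E|H) × P(H) / P(E)

Rearranging for P(H):
P(H) = P(H|E) × P(E) / P(E|H)
     = 0.8018 × 0.3746 / 0.6413
     = 0.30035428 / 0.6413
     = 0.4684


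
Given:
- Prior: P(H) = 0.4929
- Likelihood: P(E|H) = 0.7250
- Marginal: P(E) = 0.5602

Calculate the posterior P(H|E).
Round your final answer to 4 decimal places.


Using Bayes' theorem:

P(H|E) = P(E|H) × P(H) / P(E)
       = 0.7250 × 0.4929 / 0.5602
       = 0.35735250 / 0.5602
       = 0.6379

The evidence strengthens our belief in H.
Prior: 0.4929 → Posterior: 0.6379


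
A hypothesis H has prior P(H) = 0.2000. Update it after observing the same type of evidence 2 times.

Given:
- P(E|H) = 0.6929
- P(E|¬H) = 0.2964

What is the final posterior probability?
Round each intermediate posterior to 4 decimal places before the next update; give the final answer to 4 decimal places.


Sequential Bayesian updating:

Initial prior: P(H) = 0.2000

Update 1:
  P(E) = 0.6929 × 0.2000 + 0.2964 × 0.8000 = 0.13858000 + 0.23712000 = 0.37570000
  P(H|E) = 0.13858000 / 0.37570000 = 0.3689

Update 2:
  P(E) = 0.6929 × 0.3689 + 0.2964 × 0.6311 = 0.25561081 + 0.18705804 = 0.44266885
  P(H|E) = 0.25561081 / 0.44266885 = 0.5774

Final posterior: 0.5774


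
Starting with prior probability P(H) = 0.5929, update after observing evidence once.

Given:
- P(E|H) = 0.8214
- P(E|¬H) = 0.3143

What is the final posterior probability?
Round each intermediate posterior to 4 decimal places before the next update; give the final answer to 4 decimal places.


Sequential Bayesian updating:

Initial prior: P(H) = 0.5929

Update 1:
  P(E) = 0.8214 × 0.5929 + 0.3143 × 0.4071 = 0.48700806 + 0.12795153 = 0.61495959
  P(H|E) = 0.48700806 / 0.61495959 = 0.7919

Final posterior: 0.7919


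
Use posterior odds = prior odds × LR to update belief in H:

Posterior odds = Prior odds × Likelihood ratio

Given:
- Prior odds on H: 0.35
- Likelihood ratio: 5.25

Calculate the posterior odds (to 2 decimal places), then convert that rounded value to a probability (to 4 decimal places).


Step 1: Calculate posterior odds
Posterior odds = Prior odds × LR
               = 0.35 × 5.25
               = 1.84

Step 2: Convert to probability
P(H|E) = Posterior odds / (1 + Posterior odds)
       = 1.84 / (1 + 1.84)
       = 1.84 / 2.84
       = 0.6479

The evidence increased P(H) from 0.2593 to 0.6479.


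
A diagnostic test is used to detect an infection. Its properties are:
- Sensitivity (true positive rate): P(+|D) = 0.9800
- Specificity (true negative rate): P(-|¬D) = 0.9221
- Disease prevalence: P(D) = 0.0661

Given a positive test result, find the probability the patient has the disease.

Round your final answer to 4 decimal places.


Let D = has disease, + = positive test

Given:
- P(D) = 0.0661 (prevalence)
- P(+|D) = 0.9800 (sensitivity)
- P(-|¬D) = 0.9221 (specificity)
- P(+|¬D) = 0.0779 (false positive rate = 1 - specificity)

Step 1: Find P(+)
P(+) = P(+|D)P(D) + P(+|¬D)P(¬D)
     = 0.9800 × 0.0661 + 0.0779 × 0.9339
     = 0.06477800 + 0.07275081
     = 0.13752881

Step 2: Apply Bayes' theorem for P(D|+)
P(D|+) = P(+|D)P(D) / P(+)
       = 0.06477800 / 0.13752881
       = 0.4710


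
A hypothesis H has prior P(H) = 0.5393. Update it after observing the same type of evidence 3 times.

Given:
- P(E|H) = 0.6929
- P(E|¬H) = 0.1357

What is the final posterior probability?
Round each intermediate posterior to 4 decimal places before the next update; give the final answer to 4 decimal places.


Sequential Bayesian updating:

Initial prior: P(H) = 0.5393

Update 1:
  P(E) = 0.6929 × 0.5393 + 0.1357 × 0.4607 = 0.37368097 + 0.06251699 = 0.43619796
  P(H|E) = 0.37368097 / 0.43619796 = 0.8567

Update 2:
  P(E) = 0.6929 × 0.8567 + 0.1357 × 0.1433 = 0.59360743 + 0.01944581 = 0.61305324
  P(H|E) = 0.59360743 / 0.61305324 = 0.9683

Update 3:
  P(E) = 0.6929 × 0.9683 + 0.1357 × 0.0317 = 0.67093507 + 0.00430169 = 0.67523676
  P(H|E) = 0.67093507 / 0.67523676 = 0.9936

Final posterior: 0.9936


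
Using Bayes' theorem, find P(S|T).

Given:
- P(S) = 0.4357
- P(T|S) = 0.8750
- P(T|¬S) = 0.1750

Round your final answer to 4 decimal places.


Bayes' theorem: P(S|T) = P(T|S) × P(S) / P(T)

Step 1: Calculate P(T) using law of total probability
P(T) = P(T|S)P(S) + P(T|¬S)P(¬S)
     = 0.8750 × 0.4357 + 0.1750 × 0.5643
     = 0.38123750 + 0.09875250
     = 0.47999000

Step 2: Apply Bayes' theorem
P(S|T) = P(T|S) × P(S) / P(T)
       = 0.38123750 / 0.47999000
       = 0.7943


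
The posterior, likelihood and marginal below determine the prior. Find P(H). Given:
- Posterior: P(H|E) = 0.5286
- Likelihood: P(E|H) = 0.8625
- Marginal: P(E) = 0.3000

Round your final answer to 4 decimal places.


From Bayes' theorem: P(H|E) = P(E|H) × P(H) / P(E)

Rearranging for P(H):
P(H) = P(H|E) × P(E) / P(E|H)
     = 0.5286 × 0.3000 / 0.8625
     = 0.15858000 / 0.8625
     = 0.1839


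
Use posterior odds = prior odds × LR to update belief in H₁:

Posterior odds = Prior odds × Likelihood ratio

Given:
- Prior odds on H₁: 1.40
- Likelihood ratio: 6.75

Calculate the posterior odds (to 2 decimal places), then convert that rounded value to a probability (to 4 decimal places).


Step 1: Calculate posterior odds
Posterior odds = Prior odds × LR
               = 1.40 × 6.75
               = 9.45

Step 2: Convert to probability
P(H₁|E) = Posterior odds / (1 + Posterior odds)
       = 9.45 / (1 + 9.45)
       = 9.45 / 10.45
       = 0.9043

The evidence increased P(H₁) from 0.5833 to 0.9043.


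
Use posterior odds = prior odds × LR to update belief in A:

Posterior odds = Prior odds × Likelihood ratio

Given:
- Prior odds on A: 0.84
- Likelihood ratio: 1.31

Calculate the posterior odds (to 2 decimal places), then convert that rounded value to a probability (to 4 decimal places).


Step 1: Calculate posterior odds
Posterior odds = Prior odds × LR
               = 0.84 × 1.31
               = 1.10

Step 2: Convert to probability
P(A|E) = Posterior odds / (1 + Posterior odds)
       = 1.10 / (1 + 1.10)
       = 1.10 / 2.10
       = 0.5238

The evidence increased P(A) from 0.4565 to 0.5238.


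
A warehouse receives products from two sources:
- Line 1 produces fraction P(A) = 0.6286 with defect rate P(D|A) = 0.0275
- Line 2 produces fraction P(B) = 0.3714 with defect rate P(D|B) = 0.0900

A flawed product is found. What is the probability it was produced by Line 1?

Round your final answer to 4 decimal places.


Let A = from Line 1, D = flawed

Given:
- P(A) = 0.6286, P(B) = 0.3714
- P(D|A) = 0.0275, P(D|B) = 0.0900

Step 1: Find P(D)
P(D) = P(D|A)P(A) + P(D|B)P(B)
     = 0.0275 × 0.6286 + 0.0900 × 0.3714
     = 0.01728650 + 0.03342600
     = 0.05071250

Step 2: Apply Bayes' theorem
P(A|D) = P(D|A)P(A) / P(D)
       = 0.01728650 / 0.05071250
       = 0.3409


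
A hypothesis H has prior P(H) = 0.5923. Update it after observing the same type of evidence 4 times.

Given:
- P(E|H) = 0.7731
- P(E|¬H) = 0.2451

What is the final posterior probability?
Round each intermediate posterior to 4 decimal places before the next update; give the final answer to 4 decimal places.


Sequential Bayesian updating:

Initial prior: P(H) = 0.5923

Update 1:
  P(E) = 0.7731 × 0.5923 + 0.2451 × 0.4077 = 0.45790713 + 0.09992727 = 0.55783440
  P(H|E) = 0.45790713 / 0.55783440 = 0.8209

Update 2:
  P(E) = 0.7731 × 0.8209 + 0.2451 × 0.1791 = 0.63463779 + 0.04389741 = 0.67853520
  P(H|E) = 0.63463779 / 0.67853520 = 0.9353

Update 3:
  P(E) = 0.7731 × 0.9353 + 0.2451 × 0.0647 = 0.72308043 + 0.01585797 = 0.73893840
  P(H|E) = 0.72308043 / 0.73893840 = 0.9785

Update 4:
  P(E) = 0.7731 × 0.9785 + 0.2451 × 0.0215 = 0.75647835 + 0.00526965 = 0.76174800
  P(H|E) = 0.75647835 / 0.76174800 = 0.9931

Final posterior: 0.9931


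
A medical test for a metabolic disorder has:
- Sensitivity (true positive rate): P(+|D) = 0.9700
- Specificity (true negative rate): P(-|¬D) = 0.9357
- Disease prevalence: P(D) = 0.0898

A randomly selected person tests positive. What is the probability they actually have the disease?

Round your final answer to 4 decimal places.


Let D = has disease, + = positive test

Given:
- P(D) = 0.0898 (prevalence)
- P(+|D) = 0.9700 (sensitivity)
- P(-|¬D) = 0.9357 (specificity)
- P(+|¬D) = 0.0643 (false positive rate = 1 - specificity)

Step 1: Find P(+)
P(+) = P(+|D)P(D) + P(+|¬D)P(¬D)
     = 0.9700 × 0.0898 + 0.0643 × 0.9102
     = 0.08710600 + 0.05852586
     = 0.14563186

Step 2: Apply Bayes' theorem for P(D|+)
P(D|+) = P(+|D)P(D) / P(+)
       = 0.08710600 / 0.14563186
       = 0.5981


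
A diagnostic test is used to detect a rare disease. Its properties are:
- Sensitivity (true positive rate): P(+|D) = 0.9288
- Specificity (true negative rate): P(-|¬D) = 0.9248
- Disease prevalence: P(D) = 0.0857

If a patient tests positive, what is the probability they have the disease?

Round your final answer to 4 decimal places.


Let D = has disease, + = positive test

Given:
- P(D) = 0.0857 (prevalence)
- P(+|D) = 0.9288 (sensitivity)
- P(-|¬D) = 0.9248 (specificity)
- P(+|¬D) = 0.0752 (false positive rate = 1 - specificity)

Step 1: Find P(+)
P(+) = P(+|D)P(D) + P(+|¬D)P(¬D)
     = 0.9288 × 0.0857 + 0.0752 × 0.9143
     = 0.07959816 + 0.06875536
     = 0.14835352

Step 2: Apply Bayes' theorem for P(D|+)
P(D|+) = P(+|D)P(D) / P(+)
       = 0.07959816 / 0.14835352
       = 0.5365


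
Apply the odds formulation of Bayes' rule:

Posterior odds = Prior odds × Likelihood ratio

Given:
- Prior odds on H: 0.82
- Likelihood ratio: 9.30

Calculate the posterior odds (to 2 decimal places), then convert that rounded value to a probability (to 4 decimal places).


Step 1: Calculate posterior odds
Posterior odds = Prior odds × LR
               = 0.82 × 9.30
               = 7.63

Step 2: Convert to probability
P(H|E) = Posterior odds / (1 + Posterior odds)
       = 7.63 / (1 + 7.63)
       = 7.63 / 8.63
       = 0.8841

The evidence increased P(H) from 0.4505 to 0.8841.


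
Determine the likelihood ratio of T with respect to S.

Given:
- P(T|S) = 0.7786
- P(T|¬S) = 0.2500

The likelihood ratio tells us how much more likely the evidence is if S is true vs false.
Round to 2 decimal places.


Likelihood Ratio (LR) = P(T|S) / P(T|¬S)

LR = 0.7786 / 0.2500
   = 3.11

The evidence is 3.11 times more likely if S is true than if S is false.
LR > 1, so observing T raises the odds in favor of S.


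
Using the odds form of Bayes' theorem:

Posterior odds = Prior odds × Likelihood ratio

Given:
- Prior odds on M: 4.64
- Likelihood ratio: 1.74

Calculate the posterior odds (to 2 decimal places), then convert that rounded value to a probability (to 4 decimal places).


Step 1: Calculate posterior odds
Posterior odds = Prior odds × LR
               = 4.64 × 1.74
               = 8.07

Step 2: Convert to probability
P(M|E) = Posterior odds / (1 + Posterior odds)
       = 8.07 / (1 + 8.07)
       = 8.07 / 9.07
       = 0.8897

The evidence increased P(M) from 0.8227 to 0.8897.


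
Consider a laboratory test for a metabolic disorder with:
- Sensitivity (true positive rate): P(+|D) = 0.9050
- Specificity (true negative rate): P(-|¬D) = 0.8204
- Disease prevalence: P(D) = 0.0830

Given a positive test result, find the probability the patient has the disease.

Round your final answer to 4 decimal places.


Let D = has disease, + = positive test

Given:
- P(D) = 0.0830 (prevalence)
- P(+|D) = 0.9050 (sensitivity)
- P(-|¬D) = 0.8204 (specificity)
- P(+|¬D) = 0.1796 (false positive rate = 1 - specificity)

Step 1: Find P(+)
P(+) = P(+|D)P(D) + P(+|¬D)P(¬D)
     = 0.9050 × 0.0830 + 0.1796 × 0.9170
     = 0.07511500 + 0.16469320
     = 0.23980820

Step 2: Apply Bayes' theorem for P(D|+)
P(D|+) = P(+|D)P(D) / P(+)
       = 0.07511500 / 0.23980820
       = 0.3132


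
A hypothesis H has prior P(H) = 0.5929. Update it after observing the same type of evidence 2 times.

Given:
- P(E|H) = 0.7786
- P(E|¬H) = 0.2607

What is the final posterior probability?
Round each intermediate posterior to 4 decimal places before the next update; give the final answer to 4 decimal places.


Sequential Bayesian updating:

Initial prior: P(H) = 0.5929

Update 1:
  P(E) = 0.7786 × 0.5929 + 0.2607 × 0.4071 = 0.46163194 + 0.10613097 = 0.56776291
  P(H|E) = 0.46163194 / 0.56776291 = 0.8131

Update 2:
  P(E) = 0.7786 × 0.8131 + 0.2607 × 0.1869 = 0.63307966 + 0.04872483 = 0.68180449
  P(H|E) = 0.63307966 / 0.68180449 = 0.9285

Final posterior: 0.9285


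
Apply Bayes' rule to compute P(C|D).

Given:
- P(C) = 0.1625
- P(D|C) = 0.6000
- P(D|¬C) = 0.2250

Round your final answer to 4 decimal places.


Bayes' theorem: P(C|D) = P(D|C) × P(C) / P(D)

Step 1: Calculate P(D) using law of total probability
P(D) = P(D|C)P(C) + P(D|¬C)P(¬C)
     = 0.6000 × 0.1625 + 0.2250 × 0.8375
     = 0.09750000 + 0.18843750
     = 0.28593750

Step 2: Apply Bayes' theorem
P(C|D) = P(D|C) × P(C) / P(D)
       = 0.09750000 / 0.28593750
       = 0.3410


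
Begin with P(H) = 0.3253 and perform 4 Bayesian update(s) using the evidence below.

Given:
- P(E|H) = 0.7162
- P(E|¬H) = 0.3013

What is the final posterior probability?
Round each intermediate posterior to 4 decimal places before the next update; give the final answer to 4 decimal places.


Sequential Bayesian updating:

Initial prior: P(H) = 0.3253

Update 1:
  P(E) = 0.7162 × 0.3253 + 0.3013 × 0.6747 = 0.23297986 + 0.20328711 = 0.43626697
  P(H|E) = 0.23297986 / 0.43626697 = 0.5340

Update 2:
  P(E) = 0.7162 × 0.5340 + 0.3013 × 0.4660 = 0.38245080 + 0.14040580 = 0.52285660
  P(H|E) = 0.38245080 / 0.52285660 = 0.7315

Update 3:
  P(E) = 0.7162 × 0.7315 + 0.3013 × 0.2685 = 0.52390030 + 0.08089905 = 0.60479935
  P(H|E) = 0.52390030 / 0.60479935 = 0.8662

Update 4:
  P(E) = 0.7162 × 0.8662 + 0.3013 × 0.1338 = 0.62037244 + 0.04031394 = 0.66068638
  P(H|E) = 0.62037244 / 0.66068638 = 0.9390

Final posterior: 0.9390


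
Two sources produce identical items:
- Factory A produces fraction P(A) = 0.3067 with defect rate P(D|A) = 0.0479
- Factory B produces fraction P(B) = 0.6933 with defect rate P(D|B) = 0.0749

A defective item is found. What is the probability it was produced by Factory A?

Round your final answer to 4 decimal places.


Let A = from Factory A, D = defective

Given:
- P(A) = 0.3067, P(B) = 0.6933
- P(D|A) = 0.0479, P(D|B) = 0.0749

Step 1: Find P(D)
P(D) = P(D|A)P(A) + P(D|B)P(B)
     = 0.0479 × 0.3067 + 0.0749 × 0.6933
     = 0.01469093 + 0.05192817
     = 0.06661910

Step 2: Apply Bayes' theorem
P(A|D) = P(D|A)P(A) / P(D)
       = 0.01469093 / 0.06661910
       = 0.2205


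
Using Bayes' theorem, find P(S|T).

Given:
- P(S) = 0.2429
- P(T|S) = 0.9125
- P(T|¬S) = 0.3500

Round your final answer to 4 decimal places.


Bayes' theorem: P(S|T) = P(T|S) × P(S) / P(T)

Step 1: Calculate P(T) using law of total probability
P(T) = P(T|S)P(S) + P(T|¬S)P(¬S)
     = 0.9125 × 0.2429 + 0.3500 × 0.7571
     = 0.22164625 + 0.26498500
     = 0.48663125

Step 2: Apply Bayes' theorem
P(S|T) = P(T|S) × P(S) / P(T)
       = 0.22164625 / 0.48663125
       = 0.4555


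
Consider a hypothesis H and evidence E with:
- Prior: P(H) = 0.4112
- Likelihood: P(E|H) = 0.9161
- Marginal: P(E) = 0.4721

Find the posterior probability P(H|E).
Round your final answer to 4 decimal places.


Using Bayes' theorem:

P(H|E) = P(E|H) × P(H) / P(E)
       = 0.9161 × 0.4112 / 0.4721
       = 0.37670032 / 0.4721
       = 0.7979

The evidence strengthens our belief in H.
Prior: 0.4112 → Posterior: 0.7979


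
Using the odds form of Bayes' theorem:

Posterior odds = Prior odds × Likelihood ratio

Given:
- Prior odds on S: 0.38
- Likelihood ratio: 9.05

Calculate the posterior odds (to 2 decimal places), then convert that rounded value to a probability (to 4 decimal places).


Step 1: Calculate posterior odds
Posterior odds = Prior odds × LR
               = 0.38 × 9.05
               = 3.44

Step 2: Convert to probability
P(S|E) = Posterior odds / (1 + Posterior odds)
       = 3.44 / (1 + 3.44)
       = 3.44 / 4.44
       = 0.7748

The evidence increased P(S) from 0.2754 to 0.7748.


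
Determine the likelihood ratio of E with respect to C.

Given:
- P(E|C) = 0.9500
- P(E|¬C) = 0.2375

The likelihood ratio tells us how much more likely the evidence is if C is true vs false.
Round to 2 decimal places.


Likelihood Ratio (LR) = P(E|C) / P(E|¬C)

LR = 0.9500 / 0.2375
   = 4.00

The evidence is 4.00 times more likely if C is true than if C is false.
Since LR > 1, the evidence supports C over ¬C.


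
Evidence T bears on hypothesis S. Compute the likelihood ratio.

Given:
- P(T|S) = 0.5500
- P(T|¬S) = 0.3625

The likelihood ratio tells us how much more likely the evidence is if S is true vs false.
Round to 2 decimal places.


Likelihood Ratio (LR) = P(T|S) / P(T|¬S)

LR = 0.5500 / 0.3625
   = 1.52

The evidence is 1.52 times more likely if S is true than if S is false.
Because LR exceeds 1, T is evidence for S.


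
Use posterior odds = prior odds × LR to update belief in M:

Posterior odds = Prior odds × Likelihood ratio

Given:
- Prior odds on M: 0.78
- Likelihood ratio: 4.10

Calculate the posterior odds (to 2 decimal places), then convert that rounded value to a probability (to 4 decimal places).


Step 1: Calculate posterior odds
Posterior odds = Prior odds × LR
               = 0.78 × 4.10
               = 3.20

Step 2: Convert to probability
P(M|E) = Posterior odds / (1 + Posterior odds)
       = 3.20 / (1 + 3.20)
       = 3.20 / 4.20
       = 0.7619

The evidence increased P(M) from 0.4382 to 0.7619.


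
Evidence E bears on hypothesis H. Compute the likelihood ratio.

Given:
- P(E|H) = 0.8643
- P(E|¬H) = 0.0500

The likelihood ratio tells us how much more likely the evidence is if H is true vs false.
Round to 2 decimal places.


Likelihood Ratio (LR) = P(E|H) / P(E|¬H)

LR = 0.8643 / 0.0500
   = 17.29

The evidence is 17.29 times more likely if H is true than if H is false.
LR > 1, so observing E raises the odds in favor of H.


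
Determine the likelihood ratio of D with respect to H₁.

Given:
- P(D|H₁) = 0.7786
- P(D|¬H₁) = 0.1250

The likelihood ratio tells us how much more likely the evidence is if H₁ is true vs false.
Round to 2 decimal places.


Likelihood Ratio (LR) = P(D|H₁) / P(D|¬H₁)

LR = 0.7786 / 0.1250
   = 6.23

The evidence is 6.23 times more likely if H₁ is true than if H₁ is false.
Because LR exceeds 1, D is evidence for H₁.


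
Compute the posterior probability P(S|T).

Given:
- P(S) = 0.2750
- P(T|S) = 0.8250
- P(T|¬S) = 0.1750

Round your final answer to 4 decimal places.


Bayes' theorem: P(S|T) = P(T|S) × P(S) / P(T)

Step 1: Calculate P(T) using law of total probability
P(T) = P(T|S)P(S) + P(T|¬S)P(¬S)
     = 0.8250 × 0.2750 + 0.1750 × 0.7250
     = 0.22687500 + 0.12687500
     = 0.35375000

Step 2: Apply Bayes' theorem
P(S|T) = P(T|S) × P(S) / P(T)
       = 0.22687500 / 0.35375000
       = 0.6413


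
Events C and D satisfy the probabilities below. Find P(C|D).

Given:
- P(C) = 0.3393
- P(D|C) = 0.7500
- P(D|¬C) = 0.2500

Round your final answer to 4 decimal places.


Bayes' theorem: P(C|D) = P(D|C) × P(C) / P(D)

Step 1: Calculate P(D) using law of total probability
P(D) = P(D|C)P(C) + P(D|¬C)P(¬C)
     = 0.7500 × 0.3393 + 0.2500 × 0.6607
     = 0.25447500 + 0.16517500
     = 0.41965000

Step 2: Apply Bayes' theorem
P(C|D) = P(D|C) × P(C) / P(D)
       = 0.25447500 / 0.41965000
       = 0.6064


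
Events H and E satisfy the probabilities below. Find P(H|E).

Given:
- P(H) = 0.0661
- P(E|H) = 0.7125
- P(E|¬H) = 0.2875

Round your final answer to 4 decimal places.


Bayes' theorem: P(H|E) = P(E|H) × P(H) / P(E)

Step 1: Calculate P(E) using law of total probability
P(E) = P(E|H)P(H) + P(E|¬H)P(¬H)
     = 0.7125 × 0.0661 + 0.2875 × 0.9339
     = 0.04709625 + 0.26849625
     = 0.31559250

Step 2: Apply Bayes' theorem
P(H|E) = P(E|H) × P(H) / P(E)
       = 0.04709625 / 0.31559250
       = 0.1492


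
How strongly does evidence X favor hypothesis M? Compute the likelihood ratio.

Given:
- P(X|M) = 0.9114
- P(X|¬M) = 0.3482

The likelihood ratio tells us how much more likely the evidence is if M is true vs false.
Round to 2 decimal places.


Likelihood Ratio (LR) = P(X|M) / P(X|¬M)

LR = 0.9114 / 0.3482
   = 2.62

The evidence is 2.62 times more likely if M is true than if M is false.
Because LR exceeds 1, X is evidence for M.


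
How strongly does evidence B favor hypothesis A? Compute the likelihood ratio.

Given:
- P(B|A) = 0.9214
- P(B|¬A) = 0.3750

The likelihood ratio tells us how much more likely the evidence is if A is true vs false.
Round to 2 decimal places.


Likelihood Ratio (LR) = P(B|A) / P(B|¬A)

LR = 0.9214 / 0.3750
   = 2.46

The evidence is 2.46 times more likely if A is true than if A is false.
Because LR exceeds 1, B is evidence for A.


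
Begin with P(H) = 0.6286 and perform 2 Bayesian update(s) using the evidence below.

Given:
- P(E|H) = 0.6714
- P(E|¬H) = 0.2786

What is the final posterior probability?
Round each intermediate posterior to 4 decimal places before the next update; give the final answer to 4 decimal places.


Sequential Bayesian updating:

Initial prior: P(H) = 0.6286

Update 1:
  P(E) = 0.6714 × 0.6286 + 0.2786 × 0.3714 = 0.42204204 + 0.10347204 = 0.52551408
  P(H|E) = 0.42204204 / 0.52551408 = 0.8031

Update 2:
  P(E) = 0.6714 × 0.8031 + 0.2786 × 0.1969 = 0.53920134 + 0.05485634 = 0.59405768
  P(H|E) = 0.53920134 / 0.59405768 = 0.9077

Final posterior: 0.9077


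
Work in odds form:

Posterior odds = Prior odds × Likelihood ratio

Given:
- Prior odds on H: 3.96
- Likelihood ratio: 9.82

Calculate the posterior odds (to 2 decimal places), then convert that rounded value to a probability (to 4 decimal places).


Step 1: Calculate posterior odds
Posterior odds = Prior odds × LR
               = 3.96 × 9.82
               = 38.89

Step 2: Convert to probability
P(H|E) = Posterior odds / (1 + Posterior odds)
       = 38.89 / (1 + 38.89)
       = 38.89 / 39.89
       = 0.9749

The evidence increased P(H) from 0.7984 to 0.9749.


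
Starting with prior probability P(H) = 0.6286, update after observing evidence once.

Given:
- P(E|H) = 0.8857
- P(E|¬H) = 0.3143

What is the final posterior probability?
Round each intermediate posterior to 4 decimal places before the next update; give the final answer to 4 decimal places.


Sequential Bayesian updating:

Initial prior: P(H) = 0.6286

Update 1:
  P(E) = 0.8857 × 0.6286 + 0.3143 × 0.3714 = 0.55675102 + 0.11673102 = 0.67348204
  P(H|E) = 0.55675102 / 0.67348204 = 0.8267

Final posterior: 0.8267


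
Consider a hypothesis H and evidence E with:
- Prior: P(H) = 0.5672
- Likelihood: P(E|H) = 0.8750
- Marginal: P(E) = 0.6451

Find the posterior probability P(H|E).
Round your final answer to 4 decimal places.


Using Bayes' theorem:

P(H|E) = P(E|H) × P(H) / P(E)
       = 0.8750 × 0.5672 / 0.6451
       = 0.49630000 / 0.6451
       = 0.7693

The evidence strengthens our belief in H.
Prior: 0.5672 → Posterior: 0.7693


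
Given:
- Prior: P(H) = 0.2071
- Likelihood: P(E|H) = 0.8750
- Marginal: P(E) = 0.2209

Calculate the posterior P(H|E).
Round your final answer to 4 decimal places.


Using Bayes' theorem:

P(H|E) = P(E|H) × P(H) / P(E)
       = 0.8750 × 0.2071 / 0.2209
       = 0.18121250 / 0.2209
       = 0.8203

The evidence strengthens our belief in H.
Prior: 0.2071 → Posterior: 0.8203


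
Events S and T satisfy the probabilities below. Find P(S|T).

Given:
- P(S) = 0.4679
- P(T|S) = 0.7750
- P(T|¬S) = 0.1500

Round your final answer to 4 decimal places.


Bayes' theorem: P(S|T) = P(T|S) × P(S) / P(T)

Step 1: Calculate P(T) using law of total probability
P(T) = P(T|S)P(S) + P(T|¬S)P(¬S)
     = 0.7750 × 0.4679 + 0.1500 × 0.5321
     = 0.36262250 + 0.07981500
     = 0.44243750

Step 2: Apply Bayes' theorem
P(S|T) = P(T|S) × P(S) / P(T)
       = 0.36262250 / 0.44243750
       = 0.8196


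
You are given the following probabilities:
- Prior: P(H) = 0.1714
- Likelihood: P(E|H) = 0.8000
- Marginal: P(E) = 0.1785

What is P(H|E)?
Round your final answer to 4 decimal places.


Using Bayes' theorem:

P(H|E) = P(E|H) × P(H) / P(E)
       = 0.8000 × 0.1714 / 0.1785
       = 0.13712000 / 0.1785
       = 0.7682

The evidence strengthens our belief in H.
Prior: 0.1714 → Posterior: 0.7682


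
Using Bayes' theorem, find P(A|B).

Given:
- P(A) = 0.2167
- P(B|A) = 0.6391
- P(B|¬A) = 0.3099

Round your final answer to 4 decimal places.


Bayes' theorem: P(A|B) = P(B|A) × P(A) / P(B)

Step 1: Calculate P(B) using law of total probability
P(B) = P(B|A)P(A) + P(B|¬A)P(¬A)
     = 0.6391 × 0.2167 + 0.3099 × 0.7833
     = 0.13849297 + 0.24274467
     = 0.38123764

Step 2: Apply Bayes' theorem
P(A|B) = P(B|A) × P(A) / P(B)
       = 0.13849297 / 0.38123764
       = 0.3633


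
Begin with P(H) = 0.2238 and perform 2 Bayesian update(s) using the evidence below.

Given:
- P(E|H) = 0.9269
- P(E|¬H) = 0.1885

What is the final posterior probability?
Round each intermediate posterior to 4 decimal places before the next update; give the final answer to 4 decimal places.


Sequential Bayesian updating:

Initial prior: P(H) = 0.2238

Update 1:
  P(E) = 0.9269 × 0.2238 + 0.1885 × 0.7762 = 0.20744022 + 0.14631370 = 0.35375392
  P(H|E) = 0.20744022 / 0.35375392 = 0.5864

Update 2:
  P(E) = 0.9269 × 0.5864 + 0.1885 × 0.4136 = 0.54353416 + 0.07796360 = 0.62149776
  P(H|E) = 0.54353416 / 0.62149776 = 0.8746

Final posterior: 0.8746


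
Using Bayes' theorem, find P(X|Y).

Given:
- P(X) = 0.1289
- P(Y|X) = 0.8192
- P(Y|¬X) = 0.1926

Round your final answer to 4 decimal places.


Bayes' theorem: P(X|Y) = P(Y|X) × P(X) / P(Y)

Step 1: Calculate P(Y) using law of total probability
P(Y) = P(Y|X)P(X) + P(Y|¬X)P(¬X)
     = 0.8192 × 0.1289 + 0.1926 × 0.8711
     = 0.10559488 + 0.16777386
     = 0.27336874

Step 2: Apply Bayes' theorem
P(X|Y) = P(Y|X) × P(X) / P(Y)
       = 0.10559488 / 0.27336874
       = 0.3863


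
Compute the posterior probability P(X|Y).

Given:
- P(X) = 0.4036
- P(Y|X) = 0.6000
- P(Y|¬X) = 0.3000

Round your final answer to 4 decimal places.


Bayes' theorem: P(X|Y) = P(Y|X) × P(X) / P(Y)

Step 1: Calculate P(Y) using law of total probability
P(Y) = P(Y|X)P(X) + P(Y|¬X)P(¬X)
     = 0.6000 × 0.4036 + 0.3000 × 0.5964
     = 0.24216000 + 0.17892000
     = 0.42108000

Step 2: Apply Bayes' theorem
P(X|Y) = P(Y|X) × P(X) / P(Y)
       = 0.24216000 / 0.42108000
       = 0.5751


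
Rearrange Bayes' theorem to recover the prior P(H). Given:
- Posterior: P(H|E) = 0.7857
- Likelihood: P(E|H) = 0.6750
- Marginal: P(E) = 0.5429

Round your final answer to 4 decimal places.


From Bayes' theorem: P(H|E) = P(E|H) × P(H) / P(E)

Rearranging for P(H):
P(H) = P(H|E) × P(E) / P(E|H)
     = 0.7857 × 0.5429 / 0.6750
     = 0.42655653 / 0.6750
     = 0.6319


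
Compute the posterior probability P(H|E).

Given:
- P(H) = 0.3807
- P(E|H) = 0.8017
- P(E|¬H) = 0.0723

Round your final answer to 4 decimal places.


Bayes' theorem: P(H|E) = P(E|H) × P(H) / P(E)

Step 1: Calculate P(E) using law of total probability
P(E) = P(E|H)P(H) + P(E|¬H)P(¬H)
     = 0.8017 × 0.3807 + 0.0723 × 0.6193
     = 0.30520719 + 0.04477539
     = 0.34998258

Step 2: Apply Bayes' theorem
P(H|E) = P(E|H) × P(H) / P(E)
       = 0.30520719 / 0.34998258
       = 0.8721


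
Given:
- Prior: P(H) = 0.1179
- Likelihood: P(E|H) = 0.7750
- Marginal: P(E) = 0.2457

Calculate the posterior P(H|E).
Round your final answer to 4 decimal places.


Using Bayes' theorem:

P(H|E) = P(E|H) × P(H) / P(E)
       = 0.7750 × 0.1179 / 0.2457
       = 0.09137250 / 0.2457
       = 0.3719

The evidence strengthens our belief in H.
Prior: 0.1179 → Posterior: 0.3719


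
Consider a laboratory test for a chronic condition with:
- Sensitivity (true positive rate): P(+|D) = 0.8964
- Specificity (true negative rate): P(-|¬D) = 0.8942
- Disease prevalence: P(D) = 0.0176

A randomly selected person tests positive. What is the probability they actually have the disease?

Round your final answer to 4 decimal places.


Let D = has disease, + = positive test

Given:
- P(D) = 0.0176 (prevalence)
- P(+|D) = 0.8964 (sensitivity)
- P(-|¬D) = 0.8942 (specificity)
- P(+|¬D) = 0.1058 (false positive rate = 1 - specificity)

Step 1: Find P(+)
P(+) = P(+|D)P(D) + P(+|¬D)P(¬D)
     = 0.8964 × 0.0176 + 0.1058 × 0.9824
     = 0.01577664 + 0.10393792
     = 0.11971456

Step 2: Apply Bayes' theorem for P(D|+)
P(D|+) = P(+|D)P(D) / P(+)
       = 0.01577664 / 0.11971456
       = 0.1318


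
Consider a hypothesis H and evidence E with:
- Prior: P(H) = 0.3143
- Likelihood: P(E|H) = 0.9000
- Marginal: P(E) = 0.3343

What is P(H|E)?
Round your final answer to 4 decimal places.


Using Bayes' theorem:

P(H|E) = P(E|H) × P(H) / P(E)
       = 0.9000 × 0.3143 / 0.3343
       = 0.28287000 / 0.3343
       = 0.8462

The evidence strengthens our belief in H.
Prior: 0.3143 → Posterior: 0.8462


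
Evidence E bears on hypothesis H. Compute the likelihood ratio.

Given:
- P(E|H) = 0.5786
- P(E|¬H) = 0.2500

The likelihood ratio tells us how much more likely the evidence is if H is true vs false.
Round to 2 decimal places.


Likelihood Ratio (LR) = P(E|H) / P(E|¬H)

LR = 0.5786 / 0.2500
   = 2.31

The evidence is 2.31 times more likely if H is true than if H is false.
Because LR exceeds 1, E is evidence for H.


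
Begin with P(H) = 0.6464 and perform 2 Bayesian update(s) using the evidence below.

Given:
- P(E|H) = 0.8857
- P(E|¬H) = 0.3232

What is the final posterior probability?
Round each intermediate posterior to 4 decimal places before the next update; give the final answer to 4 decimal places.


Sequential Bayesian updating:

Initial prior: P(H) = 0.6464

Update 1:
  P(E) = 0.8857 × 0.6464 + 0.3232 × 0.3536 = 0.57251648 + 0.11428352 = 0.68680000
  P(H|E) = 0.57251648 / 0.68680000 = 0.8336

Update 2:
  P(E) = 0.8857 × 0.8336 + 0.3232 × 0.1664 = 0.73831952 + 0.05378048 = 0.79210000
  P(H|E) = 0.73831952 / 0.79210000 = 0.9321

Final posterior: 0.9321


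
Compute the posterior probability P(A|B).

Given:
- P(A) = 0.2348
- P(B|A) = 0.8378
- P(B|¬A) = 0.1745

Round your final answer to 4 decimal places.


Bayes' theorem: P(A|B) = P(B|A) × P(A) / P(B)

Step 1: Calculate P(B) using law of total probability
P(B) = P(B|A)P(A) + P(B|¬A)P(¬A)
     = 0.8378 × 0.2348 + 0.1745 × 0.7652
     = 0.19671544 + 0.13352740
     = 0.33024284

Step 2: Apply Bayes' theorem
P(A|B) = P(B|A) × P(A) / P(B)
       = 0.19671544 / 0.33024284
       = 0.5957


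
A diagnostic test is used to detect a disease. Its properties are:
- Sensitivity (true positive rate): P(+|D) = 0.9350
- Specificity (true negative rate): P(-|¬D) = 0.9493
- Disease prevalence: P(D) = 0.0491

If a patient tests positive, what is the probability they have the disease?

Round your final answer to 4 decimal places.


Let D = has disease, + = positive test

Given:
- P(D) = 0.0491 (prevalence)
- P(+|D) = 0.9350 (sensitivity)
- P(-|¬D) = 0.9493 (specificity)
- P(+|¬D) = 0.0507 (false positive rate = 1 - specificity)

Step 1: Find P(+)
P(+) = P(+|D)P(D) + P(+|¬D)P(¬D)
     = 0.9350 × 0.0491 + 0.0507 × 0.9509
     = 0.04590850 + 0.04821063
     = 0.09411913

Step 2: Apply Bayes' theorem for P(D|+)
P(D|+) = P(+|D)P(D) / P(+)
       = 0.04590850 / 0.09411913
       = 0.4878


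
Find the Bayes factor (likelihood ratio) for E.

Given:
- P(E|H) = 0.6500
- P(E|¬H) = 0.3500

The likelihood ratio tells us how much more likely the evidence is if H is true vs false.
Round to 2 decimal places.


Likelihood Ratio (LR) = P(E|H) / P(E|¬H)

LR = 0.6500 / 0.3500
   = 1.86

The evidence is 1.86 times more likely if H is true than if H is false.
Since LR > 1, the evidence supports H over ¬H.


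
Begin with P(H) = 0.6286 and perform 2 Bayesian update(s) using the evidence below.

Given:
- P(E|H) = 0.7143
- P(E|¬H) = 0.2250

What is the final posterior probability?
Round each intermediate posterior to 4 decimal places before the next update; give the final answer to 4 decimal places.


Sequential Bayesian updating:

Initial prior: P(H) = 0.6286

Update 1:
  P(E) = 0.7143 × 0.6286 + 0.2250 × 0.3714 = 0.44900898 + 0.08356500 = 0.53257398
  P(H|E) = 0.44900898 / 0.53257398 = 0.8431

Update 2:
  P(E) = 0.7143 × 0.8431 + 0.2250 × 0.1569 = 0.60222633 + 0.03530250 = 0.63752883
  P(H|E) = 0.60222633 / 0.63752883 = 0.9446

Final posterior: 0.9446


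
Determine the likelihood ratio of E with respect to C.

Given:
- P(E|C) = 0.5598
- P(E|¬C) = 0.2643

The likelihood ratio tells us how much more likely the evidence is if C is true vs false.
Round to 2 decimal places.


Likelihood Ratio (LR) = P(E|C) / P(E|¬C)

LR = 0.5598 / 0.2643
   = 2.12

The evidence is 2.12 times more likely if C is true than if C is false.
Because LR exceeds 1, E is evidence for C.


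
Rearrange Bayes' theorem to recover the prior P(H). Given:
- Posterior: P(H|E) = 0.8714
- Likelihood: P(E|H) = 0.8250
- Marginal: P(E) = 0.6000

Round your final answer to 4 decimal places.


From Bayes' theorem: P(H|E) = P(E|H) × P(H) / P(E)

Rearranging for P(H):
P(H) = P(H|E) × P(E) / P(E|H)
     = 0.8714 × 0.6000 / 0.8250
     = 0.52284000 / 0.8250
     = 0.6337


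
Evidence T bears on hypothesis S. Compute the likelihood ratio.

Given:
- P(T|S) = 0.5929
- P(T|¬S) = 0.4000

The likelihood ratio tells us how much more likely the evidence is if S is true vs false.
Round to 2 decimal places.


Likelihood Ratio (LR) = P(T|S) / P(T|¬S)

LR = 0.5929 / 0.4000
   = 1.48

The evidence is 1.48 times more likely if S is true than if S is false.
LR > 1, so observing T raises the odds in favor of S.


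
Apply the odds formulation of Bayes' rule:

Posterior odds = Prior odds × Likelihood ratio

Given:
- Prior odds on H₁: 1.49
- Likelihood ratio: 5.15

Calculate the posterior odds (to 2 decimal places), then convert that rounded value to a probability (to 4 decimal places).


Step 1: Calculate posterior odds
Posterior odds = Prior odds × LR
               = 1.49 × 5.15
               = 7.67

Step 2: Convert to probability
P(H₁|E) = Posterior odds / (1 + Posterior odds)
       = 7.67 / (1 + 7.67)
       = 7.67 / 8.67
       = 0.8847

The evidence increased P(H₁) from 0.5984 to 0.8847.


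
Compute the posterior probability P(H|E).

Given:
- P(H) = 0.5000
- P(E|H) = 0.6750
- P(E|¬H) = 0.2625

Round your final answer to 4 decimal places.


Bayes' theorem: P(H|E) = P(E|H) × P(H) / P(E)

Step 1: Calculate P(E) using law of total probability
P(E) = P(E|H)P(H) + P(E|¬H)P(¬H)
     = 0.6750 × 0.5000 + 0.2625 × 0.5000
     = 0.33750000 + 0.13125000
     = 0.46875000

Step 2: Apply Bayes' theorem
P(H|E) = P(E|H) × P(H) / P(E)
       = 0.33750000 / 0.46875000
       = 0.7200


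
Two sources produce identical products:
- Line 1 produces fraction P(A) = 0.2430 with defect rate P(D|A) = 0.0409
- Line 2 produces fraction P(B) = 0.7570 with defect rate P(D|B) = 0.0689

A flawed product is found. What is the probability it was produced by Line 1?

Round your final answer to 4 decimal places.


Let A = from Line 1, D = flawed

Given:
- P(A) = 0.2430, P(B) = 0.7570
- P(D|A) = 0.0409, P(D|B) = 0.0689

Step 1: Find P(D)
P(D) = P(D|A)P(A) + P(D|B)P(B)
     = 0.0409 × 0.2430 + 0.0689 × 0.7570
     = 0.00993870 + 0.05215730
     = 0.06209600

Step 2: Apply Bayes' theorem
P(A|D) = P(D|A)P(A) / P(D)
       = 0.00993870 / 0.06209600
       = 0.1601


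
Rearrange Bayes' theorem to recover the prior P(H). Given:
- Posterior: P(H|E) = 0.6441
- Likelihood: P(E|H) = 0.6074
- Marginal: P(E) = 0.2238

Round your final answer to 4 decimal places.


From Bayes' theorem: P(H|E) = P(E|H) × P(H) / P(E)

Rearranging for P(H):
P(H) = P(H|E) × P(E) / P(E|H)
     = 0.6441 × 0.2238 / 0.6074
     = 0.14414958 / 0.6074
     = 0.2373


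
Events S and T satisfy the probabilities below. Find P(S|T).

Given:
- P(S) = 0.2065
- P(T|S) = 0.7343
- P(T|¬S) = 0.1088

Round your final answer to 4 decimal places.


Bayes' theorem: P(S|T) = P(T|S) × P(S) / P(T)

Step 1: Calculate P(T) using law of total probability
P(T) = P(T|S)P(S) + P(T|¬S)P(¬S)
     = 0.7343 × 0.2065 + 0.1088 × 0.7935
     = 0.15163295 + 0.08633280
     = 0.23796575

Step 2: Apply Bayes' theorem
P(S|T) = P(T|S) × P(S) / P(T)
       = 0.15163295 / 0.23796575
       = 0.6372


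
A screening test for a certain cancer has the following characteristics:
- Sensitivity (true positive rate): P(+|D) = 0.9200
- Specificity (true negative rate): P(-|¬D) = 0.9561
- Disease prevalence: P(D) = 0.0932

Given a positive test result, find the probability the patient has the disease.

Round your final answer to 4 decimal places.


Let D = has disease, + = positive test

Given:
- P(D) = 0.0932 (prevalence)
- P(+|D) = 0.9200 (sensitivity)
- P(-|¬D) = 0.9561 (specificity)
- P(+|¬D) = 0.0439 (false positive rate = 1 - specificity)

Step 1: Find P(+)
P(+) = P(+|D)P(D) + P(+|¬D)P(¬D)
     = 0.9200 × 0.0932 + 0.0439 × 0.9068
     = 0.08574400 + 0.03980852
     = 0.12555252

Step 2: Apply Bayes' theorem for P(D|+)
P(D|+) = P(+|D)P(D) / P(+)
       = 0.08574400 / 0.12555252
       = 0.6829


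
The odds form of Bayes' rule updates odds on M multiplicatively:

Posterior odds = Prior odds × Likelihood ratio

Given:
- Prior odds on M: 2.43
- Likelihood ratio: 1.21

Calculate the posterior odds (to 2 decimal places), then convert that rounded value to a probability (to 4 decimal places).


Step 1: Calculate posterior odds
Posterior odds = Prior odds × LR
               = 2.43 × 1.21
               = 2.94

Step 2: Convert to probability
P(M|E) = Posterior odds / (1 + Posterior odds)
       = 2.94 / (1 + 2.94)
       = 2.94 / 3.94
       = 0.7462

The evidence increased P(M) from 0.7085 to 0.7462.
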